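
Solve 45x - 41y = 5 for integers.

Step 1: Check solvability.
gcd(45, 41) = 1
Since 1 divides 5, solutions exist.

Step 2: Apply extended Euclidean algorithm to find gcd.
We find integers such that 45*x0 + 41*y0 = 1

Step 3: Scale the particular solution.
Multiply by 5/1 = 5:
x = -50, y = -55

Step 4: Verify.
45*(-50) - 41*(-55) = 5 = 5 ✓

x = -50, y = -55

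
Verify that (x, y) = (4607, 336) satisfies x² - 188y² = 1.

Compute x² = 4607² = 21224449
Compute 188y² = 188·336² = 188·112896 = 21224448
x² - 188y² = 21224449 - 21224448 = 1
Since this equals 1, (4607, 336) is a solution.

Yes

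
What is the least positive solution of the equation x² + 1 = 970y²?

We need x² = 970y² - 1. Try successive y:
y = 1: x² = 970·1² - 1 = 969, not a perfect square
y = 2: x² = 970·2² - 1 = 3879, not a perfect square
y = 3: x² = 970·3² - 1 = 8729, not a perfect square
...
y = 10537: x² = 970·10537² - 1 = 107697517929 = 328173² ✓
Check: 328173² - 970·10537² = 107697517929 - 107697517930 = -1 ✓

x = 328173, y = 10537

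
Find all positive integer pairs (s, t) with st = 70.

The positive divisors of 70 are: 1, 2, 5, 7, 10, 14, 35, 70.
Each divisor d gives the pair (d, 70/d):
(1, 70), (2, 35), (5, 14), (7, 10), (10, 7), (14, 5), (35, 2), (70, 1)

(1, 70), (2, 35), (5, 14), (7, 10), (10, 7), (14, 5), (35, 2), (70, 1)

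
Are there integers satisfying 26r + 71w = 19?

Step 1: Compute gcd(26, 71).
gcd(26, 71) = 1

Step 2: Check divisibility.
Does 1 divide 19? 19 = 1 x 19, so yes.

By the theorem on linear Diophantine equations, 26r + 71w = 19 has integer solutions if and only if gcd(26, 71) divides 19. Since 1 | 19, solutions exist.

Yes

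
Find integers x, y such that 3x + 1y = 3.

Step 1: Check solvability.
gcd(3, 1) = 1
Since 1 divides 3, solutions exist.

Step 2: Apply extended Euclidean algorithm to find gcd.
We find integers such that 3*x0 + 1*y0 = 1

Step 3: Scale the particular solution.
Multiply by 3/1 = 3:
x = 0, y = 3

Step 4: Verify.
3*(0) + 1*(3) = 3 = 3 ✓

x = 0, y = 3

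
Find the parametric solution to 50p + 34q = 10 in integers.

Step 1: Compute gcd(50, 34) = 2.
Since 2 divides 10, solutions exist.

Step 2: Find a particular solution using extended Euclidean algorithm.
We get p₀ = -10, q₀ = 15.
Check: 50*-10 + 34*15 = 10 = 10 ✓

Step 3: Write the general solution.
p = -10 + (34/2)t = -10 + 17t
q = 15 - (50/2)t = 15 - 25t
for any integer t.

p = -10 + 17t, q = 15 - 25t for integer t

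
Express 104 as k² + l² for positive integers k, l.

We need to find integers k, l > 0 such that k² + l² = 104.
Trying k = 2: l² = 104 - 2² = 104 - 4 = 100
l = 10
Check: 2² + 10² = 4 + 100 = 104 ✓

104 = 2² + 10²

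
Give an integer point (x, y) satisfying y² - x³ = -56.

Try small integer x values and check whether x³ - 56 is a perfect square.
x = 18: x³ - 56 = 18³ - 56 = 5832 - 56 = 5776
Is 5776 a perfect square? 76² = 5776 ✓
So (x, y) = (18, -76) is a solution.

x = 18, y = -76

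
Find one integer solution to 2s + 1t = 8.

Step 1: Check solvability.
gcd(2, 1) = 1
Since 1 divides 8, solutions exist.

Step 2: Apply extended Euclidean algorithm to find gcd.
We find integers such that 2*x0 + 1*y0 = 1

Step 3: Scale the particular solution.
Multiply by 8/1 = 8:
s = 0, t = 8

Step 4: Verify.
2*(0) + 1*(8) = 8 = 8 ✓

s = 0, t = 8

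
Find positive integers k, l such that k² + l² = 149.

Search for k with 149 - k² a perfect square.
k = 7: 149 - 7² = 149 - 49 = 100 = 10² ✓
So k = 7, l = 10.

k = 7, l = 10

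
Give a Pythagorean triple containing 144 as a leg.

We need the other leg and hypotenuse such that 144² + x² = c².
Take x = 17, c = 145: 144² + 17² = 20736 + 289 = 21025 = 145² ✓
Triple: (17, 144, 145)

(17, 144, 145)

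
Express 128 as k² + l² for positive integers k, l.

We need to find integers k, l > 0 such that k² + l² = 128.
Trying k = 8: l² = 128 - 8² = 128 - 64 = 64
l = 8
Check: 8² + 8² = 64 + 64 = 128 ✓

128 = 8² + 8²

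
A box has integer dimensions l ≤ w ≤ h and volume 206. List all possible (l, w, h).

Iterate l from 1 to ⌊206^(1/3)⌋. For each l dividing 206, iterate w ≥ l with w dividing 206/l, and set h = 206/(l·w).
Triples found (2): (1×1×206), (1×2×103)

(1×1×206), (1×2×103)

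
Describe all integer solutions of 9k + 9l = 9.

Step 1: Compute gcd(9, 9) = 9.
Since 9 divides 9, solutions exist.

Step 2: Find a particular solution using extended Euclidean algorithm.
We get k₀ = 0, l₀ = 1.
Check: 9*0 + 9*1 = 9 = 9 ✓

Step 3: Write the general solution.
k = 0 + (9/9)t = 0 + 1t
l = 1 - (9/9)t = 1 - 1t
for any integer t.

k = 0 + 1t, l = 1 - 1t for integer t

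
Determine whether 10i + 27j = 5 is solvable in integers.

Step 1: Compute gcd(10, 27).
gcd(10, 27) = 1

Step 2: Check divisibility.
Does 1 divide 5? 5 = 1 x 5, so yes.

By the theorem on linear Diophantine equations, 10i + 27j = 5 has integer solutions if and only if gcd(10, 27) divides 5. Since 1 | 5, solutions exist.

Yes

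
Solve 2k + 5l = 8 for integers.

Step 1: Check solvability.
gcd(2, 5) = 1
Since 1 divides 8, solutions exist.

Step 2: Apply extended Euclidean algorithm to find gcd.
We find integers such that 2*x0 + 5*y0 = 1

Step 3: Scale the particular solution.
Multiply by 8/1 = 8:
k = -16, l = 8

Step 4: Verify.
2*(-16) + 5*(8) = 8 = 8 ✓

k = -16, l = 8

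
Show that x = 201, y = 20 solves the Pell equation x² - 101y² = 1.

Compute x² = 201² = 40401
Compute 101y² = 101·20² = 101·400 = 40400
x² - 101y² = 40401 - 40400 = 1
Since this equals 1, (201, 20) is a solution.

Yes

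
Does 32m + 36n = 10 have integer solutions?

Step 1: Compute gcd(32, 36).
gcd(32, 36) = 4

Step 2: Check divisibility.
Does 4 divide 10? 10 = 4 x 2 + 2, so no.

By the theorem on linear Diophantine equations, 32m + 36n = 10 has integer solutions if and only if gcd(32, 36) divides 10. Since 4 does not divide 10, no solutions exist.

No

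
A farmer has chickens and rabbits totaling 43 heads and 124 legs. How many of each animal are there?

Let c = chickens, r = rabbits.
Heads: c + r = 43
Legs: 2c + 4r = 124
From the first equation, c = 43 - r. Substitute:
2(43 - r) + 4r = 124
86 + 2r = 124
r = (124 - 86)/2 = 19
c = 43 - 19 = 24

Chickens: 24, Rabbits: 19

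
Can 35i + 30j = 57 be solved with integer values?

Step 1: Compute gcd(35, 30).
gcd(35, 30) = 5

Step 2: Check divisibility.
Does 5 divide 57? 57 = 5 x 11 + 2, so no.

By the theorem on linear Diophantine equations, 35i + 30j = 57 has integer solutions if and only if gcd(35, 30) divides 57. Since 5 does not divide 57, no solutions exist.

No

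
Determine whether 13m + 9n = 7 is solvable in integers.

Step 1: Compute gcd(13, 9).
gcd(13, 9) = 1

Step 2: Check divisibility.
Does 1 divide 7? 7 = 1 x 7, so yes.

By the theorem on linear Diophantine equations, 13m + 9n = 7 has integer solutions if and only if gcd(13, 9) divides 7. Since 1 | 7, solutions exist.

Yes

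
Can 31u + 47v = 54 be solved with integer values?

Step 1: Compute gcd(31, 47).
gcd(31, 47) = 1

Step 2: Check divisibility.
Does 1 divide 54? 54 = 1 x 54, so yes.

By the theorem on linear Diophantine equations, 31u + 47v = 54 has integer solutions if and only if gcd(31, 47) divides 54. Since 1 | 54, solutions exist.

Yes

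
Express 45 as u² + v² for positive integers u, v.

We need to find integers u, v > 0 such that u² + v² = 45.
Trying u = 3: v² = 45 - 3² = 45 - 9 = 36
v = 6
Check: 3² + 6² = 9 + 36 = 45 ✓

45 = 3² + 6²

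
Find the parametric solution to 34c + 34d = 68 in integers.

Step 1: Compute gcd(34, 34) = 34.
Since 34 divides 68, solutions exist.

Step 2: Find a particular solution using extended Euclidean algorithm.
We get c₀ = 0, d₀ = 2.
Check: 34*0 + 34*2 = 68 = 68 ✓

Step 3: Write the general solution.
c = 0 + (34/34)t = 0 + 1t
d = 2 - (34/34)t = 2 - 1t
for any integer t.

c = 0 + 1t, d = 2 - 1t for integer t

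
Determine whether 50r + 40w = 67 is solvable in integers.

Step 1: Compute gcd(50, 40).
gcd(50, 40) = 10

Step 2: Check divisibility.
Does 10 divide 67? 67 = 10 x 6 + 7, so no.

By the theorem on linear Diophantine equations, 50r + 40w = 67 has integer solutions if and only if gcd(50, 40) divides 67. Since 10 does not divide 67, no solutions exist.

No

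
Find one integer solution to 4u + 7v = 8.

Step 1: Check solvability.
gcd(4, 7) = 1
Since 1 divides 8, solutions exist.

Step 2: Apply extended Euclidean algorithm to find gcd.
We find integers such that 4*x0 + 7*y0 = 1

Step 3: Scale the particular solution.
Multiply by 8/1 = 8:
u = 16, v = -8

Step 4: Verify.
4*(16) + 7*(-8) = 8 = 8 ✓

u = 16, v = -8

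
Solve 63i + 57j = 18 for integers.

Step 1: Check solvability.
gcd(63, 57) = 3
Since 3 divides 18, solutions exist.

Step 2: Apply extended Euclidean algorithm to find gcd.
We find integers such that 63*x0 + 57*y0 = 3

Step 3: Scale the particular solution.
Multiply by 18/3 = 6:
i = -54, j = 60

Step 4: Verify.
63*(-54) + 57*(60) = 18 = 18 ✓

i = -54, j = 60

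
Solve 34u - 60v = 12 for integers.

Step 1: Check solvability.
gcd(34, 60) = 2
Since 2 divides 12, solutions exist.

Step 2: Apply extended Euclidean algorithm to find gcd.
We find integers such that 34*x0 + 60*y0 = 2

Step 3: Scale the particular solution.
Multiply by 12/2 = 6:
u = -42, v = -24

Step 4: Verify.
34*(-42) - 60*(-24) = 12 = 12 ✓

u = -42, v = -24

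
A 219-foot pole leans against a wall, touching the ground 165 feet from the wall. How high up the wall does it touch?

The ladder, wall, and ground form a right triangle with hypotenuse 219 and one leg 165.
By the Pythagorean theorem: h² = 219² - 165² = 47961 - 27225 = 20736
h = √20736 = 144 feet

144 feet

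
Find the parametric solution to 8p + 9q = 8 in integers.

Step 1: Compute gcd(8, 9) = 1.
Since 1 divides 8, solutions exist.

Step 2: Find a particular solution using extended Euclidean algorithm.
We get p₀ = -8, q₀ = 8.
Check: 8*-8 + 9*8 = 8 = 8 ✓

Step 3: Write the general solution.
p = -8 + (9/1)t = -8 + 9t
q = 8 - (8/1)t = 8 - 8t
for any integer t.

p = -8 + 9t, q = 8 - 8t for integer t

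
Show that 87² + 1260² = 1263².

Compute a² + b²:
87² + 1260² = 7569 + 1587600 = 1595169
Compute c²:
1263² = 1595169
Since 1595169 = 1595169, it is a Pythagorean triple.

Yes, it is a Pythagorean triple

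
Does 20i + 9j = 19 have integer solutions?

Step 1: Compute gcd(20, 9).
gcd(20, 9) = 1

Step 2: Check divisibility.
Does 1 divide 19? 19 = 1 x 19, so yes.

By the theorem on linear Diophantine equations, 20i + 9j = 19 has integer solutions if and only if gcd(20, 9) divides 19. Since 1 | 19, solutions exist.

Yes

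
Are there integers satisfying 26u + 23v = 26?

Step 1: Compute gcd(26, 23).
gcd(26, 23) = 1

Step 2: Check divisibility.
Does 1 divide 26? 26 = 1 x 26, so yes.

By the theorem on linear Diophantine equations, 26u + 23v = 26 has integer solutions if and only if gcd(26, 23) divides 26. Since 1 | 26, solutions exist.

Yes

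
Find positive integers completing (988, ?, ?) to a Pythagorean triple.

We need the other leg and hypotenuse such that 988² + x² = c².
Take x = 384, c = 1060: 988² + 384² = 976144 + 147456 = 1123600 = 1060² ✓
Triple: (988, 384, 1060)

(988, 384, 1060)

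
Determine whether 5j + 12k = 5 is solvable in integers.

Step 1: Compute gcd(5, 12).
gcd(5, 12) = 1

Step 2: Check divisibility.
Does 1 divide 5? 5 = 1 x 5, so yes.

By the theorem on linear Diophantine equations, 5j + 12k = 5 has integer solutions if and only if gcd(5, 12) divides 5. Since 1 | 5, solutions exist.

Yes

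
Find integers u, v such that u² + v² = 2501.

We need to find integers u, v > 0 such that u² + v² = 2501.
Trying u = 1: v² = 2501 - 1² = 2501 - 1 = 2500
v = 50
Check: 1² + 50² = 1 + 2500 = 2501 ✓

2501 = 1² + 50²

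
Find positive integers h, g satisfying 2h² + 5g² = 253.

Try small values of h and check whether (253 - 2h²)/5 is a perfect square.
h = 2: 2·2² = 8, so 5g² = 253 - 8 = 245, giving g² = 49, g = 7.
Check: 2·2² + 5·7² = 8 + 245 = 253 ✓

h = 2, g = 7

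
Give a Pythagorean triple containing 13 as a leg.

We need the other leg and hypotenuse such that 13² + x² = c².
Take x = 84, c = 85: 13² + 84² = 169 + 7056 = 7225 = 85² ✓
Triple: (13, 84, 85)

(13, 84, 85)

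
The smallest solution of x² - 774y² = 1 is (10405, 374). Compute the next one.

Solutions to x² - Dy² = 1 are generated by powers of (x₀ + y₀√D).
The next solution satisfies x₁ + y₁√774 = (x₀ + y₀√774)², giving:
x₁ = x₀² + 774y₀² = 10405² + 774·374² = 108264025 + 108264024 = 216528049
y₁ = 2x₀y₀ = 2·10405·374 = 7782940

Verify: 216528049² - 774·7782940² = 46884396003746401 - 46884396003746400 = 1 ✓

x = 216528049, y = 7782940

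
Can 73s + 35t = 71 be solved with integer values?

Step 1: Compute gcd(73, 35).
gcd(73, 35) = 1

Step 2: Check divisibility.
Does 1 divide 71? 71 = 1 x 71, so yes.

By the theorem on linear Diophantine equations, 73s + 35t = 71 has integer solutions if and only if gcd(73, 35) divides 71. Since 1 | 71, solutions exist.

Yes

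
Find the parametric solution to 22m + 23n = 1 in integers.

Step 1: Compute gcd(22, 23) = 1.
Since 1 divides 1, solutions exist.

Step 2: Find a particular solution using extended Euclidean algorithm.
We get m₀ = -1, n₀ = 1.
Check: 22*-1 + 23*1 = 1 = 1 ✓

Step 3: Write the general solution.
m = -1 + (23/1)t = -1 + 23t
n = 1 - (22/1)t = 1 - 22t
for any integer t.

m = -1 + 23t, n = 1 - 22t for integer t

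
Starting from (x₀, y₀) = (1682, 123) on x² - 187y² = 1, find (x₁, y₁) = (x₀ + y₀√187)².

Solutions to x² - Dy² = 1 are generated by powers of (x₀ + y₀√D).
The next solution satisfies x₁ + y₁√187 = (x₀ + y₀√187)², giving:
x₁ = x₀² + 187y₀² = 1682² + 187·123² = 2829124 + 2829123 = 5658247
y₁ = 2x₀y₀ = 2·1682·123 = 413772

Verify: 5658247² - 187·413772² = 32015759113009 - 32015759113008 = 1 ✓

x = 5658247, y = 413772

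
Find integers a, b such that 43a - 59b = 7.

Step 1: Check solvability.
gcd(43, 59) = 1
Since 1 divides 7, solutions exist.

Step 2: Apply extended Euclidean algorithm to find gcd.
We find integers such that 43*x0 + 59*y0 = 1

Step 3: Scale the particular solution.
Multiply by 7/1 = 7:
a = 77, b = 56

Step 4: Verify.
43*(77) - 59*(56) = 7 = 7 ✓

a = 77, b = 56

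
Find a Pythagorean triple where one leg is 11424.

We need the other leg and hypotenuse such that 11424² + x² = c².
Take x = 2232, c = 11640: 11424² + 2232² = 130507776 + 4981824 = 135489600 = 11640² ✓
Triple: (2232, 11424, 11640)

(2232, 11424, 11640)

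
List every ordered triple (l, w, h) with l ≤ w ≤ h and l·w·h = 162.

Iterate l from 1 to ⌊162^(1/3)⌋. For each l dividing 162, iterate w ≥ l with w dividing 162/l, and set h = 162/(l·w).
Triples found (9): (1×1×162), (1×2×81), (1×3×54), (1×6×27), (1×9×18), (2×3×27), (2×9×9), (3×3×18), (3×6×9)

(1×1×162), (1×2×81), (1×3×54), (1×6×27), (1×9×18), (2×3×27), (2×9×9), (3×3×18), (3×6×9)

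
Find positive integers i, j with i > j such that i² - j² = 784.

Factor: i² - j² = (i+j)(i-j) = 784.
We need two factors of 784 with the same parity.
Use i+j = 392 and i-j = 2 (product 392·2 = 784).
Adding: 2i = 394, so i = 197.
Subtracting: 2j = 390, so j = 195.
Check: 197² - 195² = 38809 - 38025 = 784 ✓

i = 197, j = 195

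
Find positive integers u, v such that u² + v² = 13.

Search for u with 13 - u² a perfect square.
u = 2: 13 - 2² = 13 - 4 = 9 = 3² ✓
So u = 2, v = 3.

u = 2, v = 3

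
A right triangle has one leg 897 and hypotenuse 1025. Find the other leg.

b² = c² - a² = 1050625 - 804609 = 246016
b = 496

496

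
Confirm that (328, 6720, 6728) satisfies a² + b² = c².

Compute a² + b² = 328² + 6720² = 107584 + 45158400 = 45265984
Compute c² = 6728² = 45265984
Since 45265984 = 45265984, confirmed.

Yes, it is a Pythagorean triple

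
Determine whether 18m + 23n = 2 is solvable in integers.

Step 1: Compute gcd(18, 23).
gcd(18, 23) = 1

Step 2: Check divisibility.
Does 1 divide 2? 2 = 1 x 2, so yes.

By the theorem on linear Diophantine equations, 18m + 23n = 2 has integer solutions if and only if gcd(18, 23) divides 2. Since 1 | 2, solutions exist.

Yes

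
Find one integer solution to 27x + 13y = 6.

Step 1: Check solvability.
gcd(27, 13) = 1
Since 1 divides 6, solutions exist.

Step 2: Apply extended Euclidean algorithm to find gcd.
We find integers such that 27*x0 + 13*y0 = 1

Step 3: Scale the particular solution.
Multiply by 6/1 = 6:
x = 6, y = -12

Step 4: Verify.
27*(6) + 13*(-12) = 6 = 6 ✓

x = 6, y = -12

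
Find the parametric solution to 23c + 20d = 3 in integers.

Step 1: Compute gcd(23, 20) = 1.
Since 1 divides 3, solutions exist.

Step 2: Find a particular solution using extended Euclidean algorithm.
We get c₀ = 21, d₀ = -24.
Check: 23*21 + 20*-24 = 3 = 3 ✓

Step 3: Write the general solution.
c = 21 + (20/1)t = 21 + 20t
d = -24 - (23/1)t = -24 - 23t
for any integer t.

c = 21 + 20t, d = -24 - 23t for integer t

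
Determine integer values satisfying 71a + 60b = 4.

Step 1: Check solvability.
gcd(71, 60) = 1
Since 1 divides 4, solutions exist.

Step 2: Apply extended Euclidean algorithm to find gcd.
We find integers such that 71*x0 + 60*y0 = 1

Step 3: Scale the particular solution.
Multiply by 4/1 = 4:
a = 44, b = -52

Step 4: Verify.
71*(44) + 60*(-52) = 4 = 4 ✓

a = 44, b = -52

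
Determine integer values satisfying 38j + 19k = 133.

Step 1: Check solvability.
gcd(38, 19) = 19
Since 19 divides 133, solutions exist.

Step 2: Apply extended Euclidean algorithm to find gcd.
We find integers such that 38*x0 + 19*y0 = 19

Step 3: Scale the particular solution.
Multiply by 133/19 = 7:
j = 0, k = 7

Step 4: Verify.
38*(0) + 19*(7) = 133 = 133 ✓

j = 0, k = 7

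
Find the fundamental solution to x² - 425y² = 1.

We seek the smallest positive integers (x, y) with x² - 425y² = 1, i.e., x² = 425y² + 1.
Try successive y values:
y = 1: x² = 425·1² + 1 = 426, not a perfect square
y = 2: x² = 425·2² + 1 = 1701, not a perfect square
y = 3: x² = 425·3² + 1 = 3826, not a perfect square
... continuing the search (or via continued fractions) ...
y = 6968: x² = 425·6968² + 1 = 20635035201, x = 143649 ✓

Verify: 143649² - 425·6968² = 20635035201 - 20635035200 = 1 ✓

x = 143649, y = 6968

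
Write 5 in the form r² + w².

We need to find integers r, w > 0 such that r² + w² = 5.
Trying r = 1: w² = 5 - 1² = 5 - 1 = 4
w = 2
Check: 1² + 2² = 1 + 4 = 5 ✓

5 = 1² + 2²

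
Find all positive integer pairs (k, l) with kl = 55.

The positive divisors of 55 are: 1, 5, 11, 55.
Each divisor d gives the pair (d, 55/d):
(1, 55), (5, 11), (11, 5), (55, 1)

(1, 55), (5, 11), (11, 5), (55, 1)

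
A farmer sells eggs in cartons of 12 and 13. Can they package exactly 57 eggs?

We need non-negative a, b with 12a + 13b = 57.
gcd(12, 13) = 1 divides 57, but no a in [0, 4] gives non-negative b.

No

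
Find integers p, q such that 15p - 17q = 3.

Step 1: Check solvability.
gcd(15, 17) = 1
Since 1 divides 3, solutions exist.

Step 2: Apply extended Euclidean algorithm to find gcd.
We find integers such that 15*x0 + 17*y0 = 1

Step 3: Scale the particular solution.
Multiply by 3/1 = 3:
p = 24, q = 21

Step 4: Verify.
15*(24) - 17*(21) = 3 = 3 ✓

p = 24, q = 21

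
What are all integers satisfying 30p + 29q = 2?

Step 1: Compute gcd(30, 29) = 1.
Since 1 divides 2, solutions exist.

Step 2: Find a particular solution using extended Euclidean algorithm.
We get p₀ = 2, q₀ = -2.
Check: 30*2 + 29*-2 = 2 = 2 ✓

Step 3: Write the general solution.
p = 2 + (29/1)t = 2 + 29t
q = -2 - (30/1)t = -2 - 30t
for any integer t.

p = 2 + 29t, q = -2 - 30t for integer t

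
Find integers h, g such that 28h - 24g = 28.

Step 1: Check solvability.
gcd(28, 24) = 4
Since 4 divides 28, solutions exist.

Step 2: Apply extended Euclidean algorithm to find gcd.
We find integers such that 28*x0 + 24*y0 = 4

Step 3: Scale the particular solution.
Multiply by 28/4 = 7:
h = 7, g = 7

Step 4: Verify.
28*(7) - 24*(7) = 28 = 28 ✓

h = 7, g = 7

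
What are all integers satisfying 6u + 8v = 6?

Step 1: Compute gcd(6, 8) = 2.
Since 2 divides 6, solutions exist.

Step 2: Find a particular solution using extended Euclidean algorithm.
We get u₀ = -3, v₀ = 3.
Check: 6*-3 + 8*3 = 6 = 6 ✓

Step 3: Write the general solution.
u = -3 + (8/2)t = -3 + 4t
v = 3 - (6/2)t = 3 - 3t
for any integer t.

u = -3 + 4t, v = 3 - 3t for integer t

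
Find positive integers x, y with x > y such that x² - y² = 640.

Factor: x² - y² = (x+y)(x-y) = 640.
We need two factors of 640 with the same parity.
Use x+y = 320 and x-y = 2 (product 320·2 = 640).
Adding: 2x = 322, so x = 161.
Subtracting: 2y = 318, so y = 159.
Check: 161² - 159² = 25921 - 25281 = 640 ✓

x = 161, y = 159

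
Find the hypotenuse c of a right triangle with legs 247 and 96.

c² = a² + b² = 247² + 96² = 61009 + 9216 = 70225
c = 265

265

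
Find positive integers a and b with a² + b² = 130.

We need to find integers a, b > 0 such that a² + b² = 130.
Trying a = 3: b² = 130 - 3² = 130 - 9 = 121
b = 11
Check: 3² + 11² = 9 + 121 = 130 ✓

130 = 3² + 11²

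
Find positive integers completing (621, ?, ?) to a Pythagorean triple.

We need the other leg and hypotenuse such that 621² + x² = c².
Take x = 100, c = 629: 621² + 100² = 385641 + 10000 = 395641 = 629² ✓
Triple: (621, 100, 629)

(621, 100, 629)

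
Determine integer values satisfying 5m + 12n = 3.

Step 1: Check solvability.
gcd(5, 12) = 1
Since 1 divides 3, solutions exist.

Step 2: Apply extended Euclidean algorithm to find gcd.
We find integers such that 5*x0 + 12*y0 = 1

Step 3: Scale the particular solution.
Multiply by 3/1 = 3:
m = 15, n = -6

Step 4: Verify.
5*(15) + 12*(-6) = 3 = 3 ✓

m = 15, n = -6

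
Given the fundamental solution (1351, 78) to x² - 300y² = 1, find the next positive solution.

Solutions to x² - Dy² = 1 are generated by powers of (x₀ + y₀√D).
The next solution satisfies x₁ + y₁√300 = (x₀ + y₀√300)², giving:
x₁ = x₀² + 300y₀² = 1351² + 300·78² = 1825201 + 1825200 = 3650401
y₁ = 2x₀y₀ = 2·1351·78 = 210756

Verify: 3650401² - 300·210756² = 13325427460801 - 13325427460800 = 1 ✓

x = 3650401, y = 210756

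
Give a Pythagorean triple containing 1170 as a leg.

We need the other leg and hypotenuse such that 1170² + x² = c².
Take x = 4488, c = 4638: 1170² + 4488² = 1368900 + 20142144 = 21511044 = 4638² ✓
Triple: (1170, 4488, 4638)

(1170, 4488, 4638)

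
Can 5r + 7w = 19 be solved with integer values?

Step 1: Compute gcd(5, 7).
gcd(5, 7) = 1

Step 2: Check divisibility.
Does 1 divide 19? 19 = 1 x 19, so yes.

By the theorem on linear Diophantine equations, 5r + 7w = 19 has integer solutions if and only if gcd(5, 7) divides 19. Since 1 | 19, solutions exist.

Yes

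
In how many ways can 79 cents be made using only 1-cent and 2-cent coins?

We need non-negative integers (x, y) with 1x + 2y = 79.
For each x from 0 to 79, check if (79 - 1x) is a non-negative multiple of 2.
Solutions (x, y): (1,39), (3,38), (5,37), (7,36), ...
Count: 40

40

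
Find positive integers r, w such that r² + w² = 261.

Search for r with 261 - r² a perfect square.
r = 6: 261 - 6² = 261 - 36 = 225 = 15² ✓
So r = 6, w = 15.

r = 6, w = 15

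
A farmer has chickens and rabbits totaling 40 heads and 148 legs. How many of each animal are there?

Let c = chickens, r = rabbits.
Heads: c + r = 40
Legs: 2c + 4r = 148
From the first equation, c = 40 - r. Substitute:
2(40 - r) + 4r = 148
80 + 2r = 148
r = (148 - 80)/2 = 34
c = 40 - 34 = 6

Chickens: 6, Rabbits: 34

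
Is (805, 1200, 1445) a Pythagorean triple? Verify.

Compute a² + b² = 805² + 1200² = 648025 + 1440000 = 2088025
Compute c² = 1445² = 2088025
Since 2088025 = 2088025, confirmed.

Yes, it is a Pythagorean triple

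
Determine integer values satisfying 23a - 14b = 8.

Step 1: Check solvability.
gcd(23, 14) = 1
Since 1 divides 8, solutions exist.

Step 2: Apply extended Euclidean algorithm to find gcd.
We find integers such that 23*x0 + 14*y0 = 1

Step 3: Scale the particular solution.
Multiply by 8/1 = 8:
a = -24, b = -40

Step 4: Verify.
23*(-24) - 14*(-40) = 8 = 8 ✓

a = -24, b = -40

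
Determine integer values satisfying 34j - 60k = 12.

Step 1: Check solvability.
gcd(34, 60) = 2
Since 2 divides 12, solutions exist.

Step 2: Apply extended Euclidean algorithm to find gcd.
We find integers such that 34*x0 + 60*y0 = 2

Step 3: Scale the particular solution.
Multiply by 12/2 = 6:
j = -42, k = -24

Step 4: Verify.
34*(-42) - 60*(-24) = 12 = 12 ✓

j = -42, k = -24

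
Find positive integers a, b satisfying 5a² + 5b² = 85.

Try small values of a and check whether (85 - 5a²)/5 is a perfect square.
a = 1: 5·1² = 5, so 5b² = 85 - 5 = 80, giving b² = 16, b = 4.
Check: 5·1² + 5·4² = 5 + 80 = 85 ✓

a = 1, b = 4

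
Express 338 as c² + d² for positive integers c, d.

We need to find integers c, d > 0 such that c² + d² = 338.
Trying c = 7: d² = 338 - 7² = 338 - 49 = 289
d = 17
Check: 7² + 17² = 49 + 289 = 338 ✓

338 = 7² + 17²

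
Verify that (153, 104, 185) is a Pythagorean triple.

Compute a² + b²:
153² + 104² = 23409 + 10816 = 34225
Compute c²:
185² = 34225
Since 34225 = 34225, it is a Pythagorean triple.

Yes, it is a Pythagorean triple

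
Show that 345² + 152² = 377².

Compute a² + b²:
345² + 152² = 119025 + 23104 = 142129
Compute c²:
377² = 142129
Since 142129 = 142129, it is a Pythagorean triple.

Yes, it is a Pythagorean triple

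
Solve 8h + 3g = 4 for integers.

Step 1: Check solvability.
gcd(8, 3) = 1
Since 1 divides 4, solutions exist.

Step 2: Apply extended Euclidean algorithm to find gcd.
We find integers such that 8*x0 + 3*y0 = 1

Step 3: Scale the particular solution.
Multiply by 4/1 = 4:
h = -4, g = 12

Step 4: Verify.
8*(-4) + 3*(12) = 4 = 4 ✓

h = -4, g = 12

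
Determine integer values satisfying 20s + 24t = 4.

Step 1: Check solvability.
gcd(20, 24) = 4
Since 4 divides 4, solutions exist.

Step 2: Apply extended Euclidean algorithm to find gcd.
We find integers such that 20*x0 + 24*y0 = 4

Step 3: Scale the particular solution.
Multiply by 4/4 = 1:
s = -1, t = 1

Step 4: Verify.
20*(-1) + 24*(1) = 4 = 4 ✓

s = -1, t = 1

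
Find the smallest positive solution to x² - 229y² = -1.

We need x² = 229y² - 1. Try successive y:
y = 1: x² = 229·1² - 1 = 228, not a perfect square
y = 2: x² = 229·2² - 1 = 915, not a perfect square
y = 3: x² = 229·3² - 1 = 2060, not a perfect square
...
y = 113: x² = 229·113² - 1 = 2924100 = 1710² ✓
Check: 1710² - 229·113² = 2924100 - 2924101 = -1 ✓

x = 1710, y = 113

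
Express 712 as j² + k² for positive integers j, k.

We need to find integers j, k > 0 such that j² + k² = 712.
Trying j = 6: k² = 712 - 6² = 712 - 36 = 676
k = 26
Check: 6² + 26² = 36 + 676 = 712 ✓

712 = 6² + 26²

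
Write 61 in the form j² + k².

We need to find integers j, k > 0 such that j² + k² = 61.
Trying j = 5: k² = 61 - 5² = 61 - 25 = 36
k = 6
Check: 5² + 6² = 25 + 36 = 61 ✓

61 = 5² + 6²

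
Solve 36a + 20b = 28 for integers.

Step 1: Check solvability.
gcd(36, 20) = 4
Since 4 divides 28, solutions exist.

Step 2: Apply extended Euclidean algorithm to find gcd.
We find integers such that 36*x0 + 20*y0 = 4

Step 3: Scale the particular solution.
Multiply by 28/4 = 7:
a = -7, b = 14

Step 4: Verify.
36*(-7) + 20*(14) = 28 = 28 ✓

a = -7, b = 14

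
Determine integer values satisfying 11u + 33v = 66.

Step 1: Check solvability.
gcd(11, 33) = 11
Since 11 divides 66, solutions exist.

Step 2: Apply extended Euclidean algorithm to find gcd.
We find integers such that 11*x0 + 33*y0 = 11

Step 3: Scale the particular solution.
Multiply by 66/11 = 6:
u = 6, v = 0

Step 4: Verify.
11*(6) + 33*(0) = 66 = 66 ✓

u = 6, v = 0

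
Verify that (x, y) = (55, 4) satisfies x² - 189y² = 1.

Compute x² = 55² = 3025
Compute 189y² = 189·4² = 189·16 = 3024
x² - 189y² = 3025 - 3024 = 1
Since this equals 1, (55, 4) is a solution.

Yes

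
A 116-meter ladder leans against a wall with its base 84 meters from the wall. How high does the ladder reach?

The ladder, wall, and ground form a right triangle with hypotenuse 116 and one leg 84.
By the Pythagorean theorem: h² = 116² - 84² = 13456 - 7056 = 6400
h = √6400 = 80 meters

80 meters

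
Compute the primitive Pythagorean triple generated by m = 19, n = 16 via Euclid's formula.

a = m² - n² = 19² - 16² = 361 - 256 = 105
b = 2mn = 2·19·16 = 608
c = m² + n² = 361 + 256 = 617
Verify: 105² + 608² = 11025 + 369664 = 380689 = 617² ✓

(105, 608, 617)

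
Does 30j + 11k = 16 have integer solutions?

Step 1: Compute gcd(30, 11).
gcd(30, 11) = 1

Step 2: Check divisibility.
Does 1 divide 16? 16 = 1 x 16, so yes.

By the theorem on linear Diophantine equations, 30j + 11k = 16 has integer solutions if and only if gcd(30, 11) divides 16. Since 1 | 16, solutions exist.

Yes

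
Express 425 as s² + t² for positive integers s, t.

We need to find integers s, t > 0 such that s² + t² = 425.
Trying s = 5: t² = 425 - 5² = 425 - 25 = 400
t = 20
Check: 5² + 20² = 25 + 400 = 425 ✓

425 = 5² + 20²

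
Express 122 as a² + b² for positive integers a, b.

We need to find integers a, b > 0 such that a² + b² = 122.
Trying a = 1: b² = 122 - 1² = 122 - 1 = 121
b = 11
Check: 1² + 11² = 1 + 121 = 122 ✓

122 = 1² + 11²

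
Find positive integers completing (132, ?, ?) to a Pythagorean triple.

We need the other leg and hypotenuse such that 132² + x² = c².
Take x = 85, c = 157: 132² + 85² = 17424 + 7225 = 24649 = 157² ✓
Triple: (85, 132, 157)

(85, 132, 157)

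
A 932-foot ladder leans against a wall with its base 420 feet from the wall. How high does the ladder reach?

The ladder, wall, and ground form a right triangle with hypotenuse 932 and one leg 420.
By the Pythagorean theorem: h² = 932² - 420² = 868624 - 176400 = 692224
h = √692224 = 832 feet

832 feet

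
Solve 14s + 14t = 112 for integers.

Step 1: Check solvability.
gcd(14, 14) = 14
Since 14 divides 112, solutions exist.

Step 2: Apply extended Euclidean algorithm to find gcd.
We find integers such that 14*x0 + 14*y0 = 14

Step 3: Scale the particular solution.
Multiply by 112/14 = 8:
s = 0, t = 8

Step 4: Verify.
14*(0) + 14*(8) = 112 = 112 ✓

s = 0, t = 8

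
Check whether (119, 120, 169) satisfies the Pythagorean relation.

Compute a² + b²:
119² + 120² = 14161 + 14400 = 28561
Compute c²:
169² = 28561
Since 28561 = 28561, it is a Pythagorean triple.

Yes, it is a Pythagorean triple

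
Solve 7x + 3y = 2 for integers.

Step 1: Check solvability.
gcd(7, 3) = 1
Since 1 divides 2, solutions exist.

Step 2: Apply extended Euclidean algorithm to find gcd.
We find integers such that 7*x0 + 3*y0 = 1

Step 3: Scale the particular solution.
Multiply by 2/1 = 2:
x = 2, y = -4

Step 4: Verify.
7*(2) + 3*(-4) = 2 = 2 ✓

x = 2, y = -4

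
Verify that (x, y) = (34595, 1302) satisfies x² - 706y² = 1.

Compute x² = 34595² = 1196814025
Compute 706y² = 706·1302² = 706·1695204 = 1196814024
x² - 706y² = 1196814025 - 1196814024 = 1
Since this equals 1, (34595, 1302) is a solution.

Yes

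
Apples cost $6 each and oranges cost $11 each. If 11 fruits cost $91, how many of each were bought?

Let a = apples, o = oranges.
a + o = 11
6a + 11o = 91
Substitute o = 11 - a:
6a + 11(11 - a) = 91
(6 - 11)a = 91 - 121
-5a = -30
a = 6, o = 11 - 6 = 5

Apples: 6, Oranges: 5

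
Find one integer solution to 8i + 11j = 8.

Step 1: Check solvability.
gcd(8, 11) = 1
Since 1 divides 8, solutions exist.

Step 2: Apply extended Euclidean algorithm to find gcd.
We find integers such that 8*x0 + 11*y0 = 1

Step 3: Scale the particular solution.
Multiply by 8/1 = 8:
i = -32, j = 24

Step 4: Verify.
8*(-32) + 11*(24) = 8 = 8 ✓

i = -32, j = 24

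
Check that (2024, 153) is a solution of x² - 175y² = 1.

Compute x² = 2024² = 4096576
Compute 175y² = 175·153² = 175·23409 = 4096575
x² - 175y² = 4096576 - 4096575 = 1
Since this equals 1, (2024, 153) is a solution.

Yes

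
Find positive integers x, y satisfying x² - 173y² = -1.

We need x² = 173y² - 1. Try successive y:
y = 1: x² = 173·1² - 1 = 172, not a perfect square
y = 2: x² = 173·2² - 1 = 691, not a perfect square
y = 3: x² = 173·3² - 1 = 1556, not a perfect square
...
y = 85: x² = 173·85² - 1 = 1249924 = 1118² ✓
Check: 1118² - 173·85² = 1249924 - 1249925 = -1 ✓

x = 1118, y = 85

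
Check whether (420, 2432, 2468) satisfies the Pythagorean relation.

Compute a² + b²:
420² + 2432² = 176400 + 5914624 = 6091024
Compute c²:
2468² = 6091024
Since 6091024 = 6091024, it is a Pythagorean triple.

Yes, it is a Pythagorean triple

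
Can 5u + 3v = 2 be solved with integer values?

Step 1: Compute gcd(5, 3).
gcd(5, 3) = 1

Step 2: Check divisibility.
Does 1 divide 2? 2 = 1 x 2, so yes.

By the theorem on linear Diophantine equations, 5u + 3v = 2 has integer solutions if and only if gcd(5, 3) divides 2. Since 1 | 2, solutions exist.

Yes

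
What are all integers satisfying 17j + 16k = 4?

Step 1: Compute gcd(17, 16) = 1.
Since 1 divides 4, solutions exist.

Step 2: Find a particular solution using extended Euclidean algorithm.
We get j₀ = 4, k₀ = -4.
Check: 17*4 + 16*-4 = 4 = 4 ✓

Step 3: Write the general solution.
j = 4 + (16/1)t = 4 + 16t
k = -4 - (17/1)t = -4 - 17t
for any integer t.

j = 4 + 16t, k = -4 - 17t for integer t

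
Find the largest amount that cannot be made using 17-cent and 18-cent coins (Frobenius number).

For two coprime denominations a and b, the Frobenius number (largest value not representable as a non-negative combination) is ab - a - b.
Here gcd(17, 18) = 1, so they are coprime.
F(17, 18) = 17·18 - 17 - 18 = 306 - 35 = 271

271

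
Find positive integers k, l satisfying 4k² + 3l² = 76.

Try small values of k and check whether (76 - 4k²)/3 is a perfect square.
k = 4: 4·4² = 64, so 3l² = 76 - 64 = 12, giving l² = 4, l = 2.
Check: 4·4² + 3·2² = 64 + 12 = 76 ✓

k = 4, l = 2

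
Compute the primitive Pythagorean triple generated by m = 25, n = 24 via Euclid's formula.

a = m² - n² = 25² - 24² = 625 - 576 = 49
b = 2mn = 2·25·24 = 1200
c = m² + n² = 625 + 576 = 1201
Verify: 49² + 1200² = 2401 + 1440000 = 1442401 = 1201² ✓

(49, 1200, 1201)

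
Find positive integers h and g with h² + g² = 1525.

We need to find integers h, g > 0 such that h² + g² = 1525.
Trying h = 2: g² = 1525 - 2² = 1525 - 4 = 1521
g = 39
Check: 2² + 39² = 4 + 1521 = 1525 ✓

1525 = 2² + 39²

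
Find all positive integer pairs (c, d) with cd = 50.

The positive divisors of 50 are: 1, 2, 5, 10, 25, 50.
Each divisor d gives the pair (d, 50/d):
(1, 50), (2, 25), (5, 10), (10, 5), (25, 2), (50, 1)

(1, 50), (2, 25), (5, 10), (10, 5), (25, 2), (50, 1)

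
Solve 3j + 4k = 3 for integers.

Step 1: Check solvability.
gcd(3, 4) = 1
Since 1 divides 3, solutions exist.

Step 2: Apply extended Euclidean algorithm to find gcd.
We find integers such that 3*x0 + 4*y0 = 1

Step 3: Scale the particular solution.
Multiply by 3/1 = 3:
j = -3, k = 3

Step 4: Verify.
3*(-3) + 4*(3) = 3 = 3 ✓

j = -3, k = 3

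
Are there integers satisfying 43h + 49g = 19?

Step 1: Compute gcd(43, 49).
gcd(43, 49) = 1

Step 2: Check divisibility.
Does 1 divide 19? 19 = 1 x 19, so yes.

By the theorem on linear Diophantine equations, 43h + 49g = 19 has integer solutions if and only if gcd(43, 49) divides 19. Since 1 | 19, solutions exist.

Yes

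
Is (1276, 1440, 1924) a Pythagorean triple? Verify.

Compute a² + b² = 1276² + 1440² = 1628176 + 2073600 = 3701776
Compute c² = 1924² = 3701776
Since 3701776 = 3701776, confirmed.

Yes, it is a Pythagorean triple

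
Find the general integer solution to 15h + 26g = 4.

Step 1: Compute gcd(15, 26) = 1.
Since 1 divides 4, solutions exist.

Step 2: Find a particular solution using extended Euclidean algorithm.
We get h₀ = 28, g₀ = -16.
Check: 15*28 + 26*-16 = 4 = 4 ✓

Step 3: Write the general solution.
h = 28 + (26/1)t = 28 + 26t
g = -16 - (15/1)t = -16 - 15t
for any integer t.

h = 28 + 26t, g = -16 - 15t for integer t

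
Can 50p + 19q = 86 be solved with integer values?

Step 1: Compute gcd(50, 19).
gcd(50, 19) = 1

Step 2: Check divisibility.
Does 1 divide 86? 86 = 1 x 86, so yes.

By the theorem on linear Diophantine equations, 50p + 19q = 86 has integer solutions if and only if gcd(50, 19) divides 86. Since 1 | 86, solutions exist.

Yes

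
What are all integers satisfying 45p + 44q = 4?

Step 1: Compute gcd(45, 44) = 1.
Since 1 divides 4, solutions exist.

Step 2: Find a particular solution using extended Euclidean algorithm.
We get p₀ = 4, q₀ = -4.
Check: 45*4 + 44*-4 = 4 = 4 ✓

Step 3: Write the general solution.
p = 4 + (44/1)t = 4 + 44t
q = -4 - (45/1)t = -4 - 45t
for any integer t.

p = 4 + 44t, q = -4 - 45t for integer t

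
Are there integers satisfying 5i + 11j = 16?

Step 1: Compute gcd(5, 11).
gcd(5, 11) = 1

Step 2: Check divisibility.
Does 1 divide 16? 16 = 1 x 16, so yes.

By the theorem on linear Diophantine equations, 5i + 11j = 16 has integer solutions if and only if gcd(5, 11) divides 16. Since 1 | 16, solutions exist.

Yes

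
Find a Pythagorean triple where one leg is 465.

We need the other leg and hypotenuse such that 465² + x² = c².
Take x = 368, c = 593: 465² + 368² = 216225 + 135424 = 351649 = 593² ✓
Triple: (465, 368, 593)

(465, 368, 593)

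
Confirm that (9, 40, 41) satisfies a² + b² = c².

Compute a² + b² = 9² + 40² = 81 + 1600 = 1681
Compute c² = 41² = 1681
Since 1681 = 1681, confirmed.

Yes, it is a Pythagorean triple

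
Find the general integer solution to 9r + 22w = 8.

Step 1: Compute gcd(9, 22) = 1.
Since 1 divides 8, solutions exist.

Step 2: Find a particular solution using extended Euclidean algorithm.
We get r₀ = 40, w₀ = -16.
Check: 9*40 + 22*-16 = 8 = 8 ✓

Step 3: Write the general solution.
r = 40 + (22/1)t = 40 + 22t
w = -16 - (9/1)t = -16 - 9t
for any integer t.

r = 40 + 22t, w = -16 - 9t for integer t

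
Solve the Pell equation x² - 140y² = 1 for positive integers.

We seek the smallest positive integers (x, y) with x² - 140y² = 1, i.e., x² = 140y² + 1.
Try successive y values:
y = 1: x² = 140·1² + 1 = 141, not a perfect square
y = 2: x² = 140·2² + 1 = 561, not a perfect square
y = 3: x² = 140·3² + 1 = 1261, not a perfect square
... continuing the search (or via continued fractions) ...
y = 6: x² = 140·6² + 1 = 5041, x = 71 ✓

Verify: 71² - 140·6² = 5041 - 5040 = 1 ✓

x = 71, y = 6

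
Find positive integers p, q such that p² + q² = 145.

Search for p with 145 - p² a perfect square.
p = 1: 145 - 1² = 145 - 1 = 144 = 12² ✓
So p = 1, q = 12.

p = 1, q = 12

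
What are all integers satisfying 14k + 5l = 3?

Step 1: Compute gcd(14, 5) = 1.
Since 1 divides 3, solutions exist.

Step 2: Find a particular solution using extended Euclidean algorithm.
We get k₀ = -3, l₀ = 9.
Check: 14*-3 + 5*9 = 3 = 3 ✓

Step 3: Write the general solution.
k = -3 + (5/1)t = -3 + 5t
l = 9 - (14/1)t = 9 - 14t
for any integer t.

k = -3 + 5t, l = 9 - 14t for integer t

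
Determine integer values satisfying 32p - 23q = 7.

Step 1: Check solvability.
gcd(32, 23) = 1
Since 1 divides 7, solutions exist.

Step 2: Apply extended Euclidean algorithm to find gcd.
We find integers such that 32*x0 + 23*y0 = 1

Step 3: Scale the particular solution.
Multiply by 7/1 = 7:
p = -35, q = -49

Step 4: Verify.
32*(-35) - 23*(-49) = 7 = 7 ✓

p = -35, q = -49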